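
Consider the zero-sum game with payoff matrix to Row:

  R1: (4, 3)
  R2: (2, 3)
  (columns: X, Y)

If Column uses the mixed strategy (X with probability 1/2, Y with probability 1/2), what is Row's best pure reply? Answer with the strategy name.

Expected payoff of R1: (1/2)·4 + (1/2)·3 = 7/2.
Expected payoff of R2: (1/2)·2 + (1/2)·3 = 5/2.
The largest is 7/2, so Row's best response is R1.

R1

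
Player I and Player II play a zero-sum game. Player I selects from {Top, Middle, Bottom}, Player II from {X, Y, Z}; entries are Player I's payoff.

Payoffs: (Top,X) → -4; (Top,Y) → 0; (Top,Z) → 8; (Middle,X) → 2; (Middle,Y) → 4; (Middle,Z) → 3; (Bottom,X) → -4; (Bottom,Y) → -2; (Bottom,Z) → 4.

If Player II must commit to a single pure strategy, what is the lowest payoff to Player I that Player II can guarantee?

Column maxima: X → 2, Y → 4, Z → 8.
The smallest of these is 2.

2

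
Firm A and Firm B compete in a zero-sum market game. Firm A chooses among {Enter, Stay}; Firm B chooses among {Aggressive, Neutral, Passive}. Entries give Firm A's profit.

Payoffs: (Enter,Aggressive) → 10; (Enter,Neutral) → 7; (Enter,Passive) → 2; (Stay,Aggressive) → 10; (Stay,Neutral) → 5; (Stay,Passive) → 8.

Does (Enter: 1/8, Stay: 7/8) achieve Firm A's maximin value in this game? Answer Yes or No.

Against Aggressive this mix gives (1/8)·10 + (7/8)·10 = 10.
Against Neutral this mix gives (1/8)·7 + (7/8)·5 = 21/4.
Against Passive this mix gives (1/8)·2 + (7/8)·8 = 29/4.
Firm B will play Neutral, holding Firm A to 21/4. Shifting weight toward the row that does better against Neutral would raise this floor (the equalizing mix achieves 23/4 against both Neutral and Passive), so the proposed strategy is not optimal.

No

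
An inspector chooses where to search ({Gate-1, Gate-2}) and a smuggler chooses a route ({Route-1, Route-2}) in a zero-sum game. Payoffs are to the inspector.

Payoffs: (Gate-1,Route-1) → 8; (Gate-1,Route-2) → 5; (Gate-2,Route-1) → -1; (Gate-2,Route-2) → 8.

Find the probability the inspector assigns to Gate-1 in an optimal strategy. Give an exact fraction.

Row minima: Gate-1 → 5, Gate-2 → -1; maximin = 5.
Column maxima: Route-1 → 8, Route-2 → 8; minimax = 8.
5 ≠ 8, so there is no saddle point; optimal play is mixed.
Let the inspector play Gate-1 with probability p. Expected payoff against Route-1: 8p + (-1)(1−p) = 9p − 1; against Route-2: 5p + 8(1−p) = −3p + 8.
Setting these equal: 9p − 1 = −3p + 8 ⇒ 12p = 9 ⇒ p = 3/4, and the value is (9)·(3/4) − 1 = 23/4.
For the smuggler: with q = P(Route-1), equating Gate-1's and Gate-2's payoffs gives 3q + 5 = −9q + 8 ⇒ q = 1/4.

3/4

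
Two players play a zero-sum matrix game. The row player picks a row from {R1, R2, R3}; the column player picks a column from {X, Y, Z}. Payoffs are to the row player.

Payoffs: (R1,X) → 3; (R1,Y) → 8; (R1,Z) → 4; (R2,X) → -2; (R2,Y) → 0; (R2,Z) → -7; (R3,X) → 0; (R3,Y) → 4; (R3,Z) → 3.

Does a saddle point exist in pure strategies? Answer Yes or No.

Row minima: R1 → 3, R2 → -7, R3 → 0; maximin = 3.
Column maxima: X → 3, Y → 8, Z → 4; minimax = 3.
maximin = minimax = 3, so a saddle point exists.

Yes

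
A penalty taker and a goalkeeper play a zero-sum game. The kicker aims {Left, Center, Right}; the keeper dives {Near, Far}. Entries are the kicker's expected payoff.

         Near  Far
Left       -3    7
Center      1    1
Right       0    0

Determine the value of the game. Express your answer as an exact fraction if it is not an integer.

Row minima: Left → -3, Center → 1, Right → 0; maximin = 1.
Column maxima: Near → 1, Far → 7; minimax = 1.
Since maximin = minimax = 1, there is a saddle point and the value is 1.

1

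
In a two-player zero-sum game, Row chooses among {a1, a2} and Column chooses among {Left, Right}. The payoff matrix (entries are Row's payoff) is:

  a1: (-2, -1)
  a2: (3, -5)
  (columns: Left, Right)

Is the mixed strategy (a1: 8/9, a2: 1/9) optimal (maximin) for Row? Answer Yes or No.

Yes

Against Left this mix gives (8/9)·(-2) + (1/9)·3 = -13/9.
Against Right this mix gives (8/9)·(-1) + (1/9)·(-5) = -13/9.
All of Column's active replies (Left, Right) yield -13/9, and no column does worse for Row. The mix makes Column indifferent and guarantees -13/9, so it is optimal.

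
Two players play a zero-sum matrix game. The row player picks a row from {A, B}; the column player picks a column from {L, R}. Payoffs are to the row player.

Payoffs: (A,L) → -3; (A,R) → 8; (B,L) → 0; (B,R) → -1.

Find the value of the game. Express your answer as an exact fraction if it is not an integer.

Row minima: A → -3, B → -1; maximin = -1.
Column maxima: L → 0, R → 8; minimax = 0.
-1 ≠ 0, so there is no saddle point; optimal play is mixed.
Let the row player play A with probability p. Expected payoff against L: (-3)p + 0(1−p) = −3p; against R: 8p + (-1)(1−p) = 9p − 1.
Setting these equal: −3p = 9p − 1 ⇒ −12p = -1 ⇒ p = 1/12, and the value is (-3)·(1/12) = -1/4.
For the column player: with q = P(L), equating A's and B's payoffs gives −11q + 8 = q − 1 ⇒ q = 3/4.

-1/4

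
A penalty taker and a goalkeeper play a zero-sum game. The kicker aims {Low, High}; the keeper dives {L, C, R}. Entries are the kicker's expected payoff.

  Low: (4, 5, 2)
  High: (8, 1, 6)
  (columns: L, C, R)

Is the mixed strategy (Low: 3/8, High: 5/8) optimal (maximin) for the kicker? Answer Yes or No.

No

Against L this mix gives (3/8)·4 + (5/8)·8 = 13/2.
Against C this mix gives (3/8)·5 + (5/8)·1 = 5/2.
Against R this mix gives (3/8)·2 + (5/8)·6 = 9/2.
The keeper will play C, holding the kicker to 5/2. Shifting weight toward the row that does better against C would raise this floor (the equalizing mix achieves 7/2 against both C and R), so the proposed strategy is not optimal.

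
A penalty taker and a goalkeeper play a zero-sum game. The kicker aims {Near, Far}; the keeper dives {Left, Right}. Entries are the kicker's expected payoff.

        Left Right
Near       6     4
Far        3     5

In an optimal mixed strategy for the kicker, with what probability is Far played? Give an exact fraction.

1/2

Row minima: Near → 4, Far → 3; maximin = 4.
Column maxima: Left → 6, Right → 5; minimax = 5.
4 ≠ 5, so there is no saddle point; optimal play is mixed.
Let the kicker play Near with probability p. Expected payoff against Left: 6p + 3(1−p) = 3p + 3; against Right: 4p + 5(1−p) = −p + 5.
Setting these equal: 3p + 3 = −p + 5 ⇒ 4p = 2 ⇒ p = 1/2, and the value is (3)·(1/2) + 3 = 9/2.
For the keeper: with q = P(Left), equating Near's and Far's payoffs gives 2q + 4 = −2q + 5 ⇒ q = 1/4.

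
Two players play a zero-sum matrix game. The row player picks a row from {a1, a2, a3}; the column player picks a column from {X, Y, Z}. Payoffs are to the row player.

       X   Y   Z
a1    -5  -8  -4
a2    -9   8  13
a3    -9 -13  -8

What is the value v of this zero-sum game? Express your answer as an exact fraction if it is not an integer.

-28/5

Row minima: a1 → -8, a2 → -9, a3 → -13; maximin = -8.
Column maxima: X → -5, Y → 8, Z → 13; minimax = -5.
-8 ≠ -5, so there is no saddle point; optimal play is mixed.
a3 is strictly dominated by a1, so the row player never plays it.
Z is strictly dominated by X (it gives the row player strictly more in every row), so the column player never plays it.
On the remaining 2×2 (a1, a2 vs X, Y):
Let the row player play a1 with probability p. Expected payoff against X: (-5)p + (-9)(1−p) = 4p − 9; against Y: (-8)p + 8(1−p) = −16p + 8.
Setting these equal: 4p − 9 = −16p + 8 ⇒ 20p = 17 ⇒ p = 17/20, and the value is (4)·(17/20) − 9 = -28/5.
For the column player: with q = P(X), equating a1's and a2's payoffs gives 3q − 8 = −17q + 8 ⇒ q = 4/5.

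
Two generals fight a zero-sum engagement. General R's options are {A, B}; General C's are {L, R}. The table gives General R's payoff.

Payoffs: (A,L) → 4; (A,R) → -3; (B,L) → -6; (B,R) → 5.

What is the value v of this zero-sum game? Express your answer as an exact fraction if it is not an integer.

1/9

Row minima: A → -3, B → -6; maximin = -3.
Column maxima: L → 4, R → 5; minimax = 4.
-3 ≠ 4, so there is no saddle point; optimal play is mixed.
Let General R play A with probability p. Expected payoff against L: 4p + (-6)(1−p) = 10p − 6; against R: (-3)p + 5(1−p) = −8p + 5.
Setting these equal: 10p − 6 = −8p + 5 ⇒ 18p = 11 ⇒ p = 11/18, and the value is (10)·(11/18) − 6 = 1/9.
For General C: with q = P(L), equating A's and B's payoffs gives 7q − 3 = −11q + 5 ⇒ q = 4/9.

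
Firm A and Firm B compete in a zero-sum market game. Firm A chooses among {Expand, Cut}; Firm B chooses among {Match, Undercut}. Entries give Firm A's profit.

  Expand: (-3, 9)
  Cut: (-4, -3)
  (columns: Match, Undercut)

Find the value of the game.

-3

Row minima: Expand → -3, Cut → -4; maximin = -3.
Column maxima: Match → -3, Undercut → 9; minimax = -3.
Since maximin = minimax = -3, there is a saddle point and the value is -3.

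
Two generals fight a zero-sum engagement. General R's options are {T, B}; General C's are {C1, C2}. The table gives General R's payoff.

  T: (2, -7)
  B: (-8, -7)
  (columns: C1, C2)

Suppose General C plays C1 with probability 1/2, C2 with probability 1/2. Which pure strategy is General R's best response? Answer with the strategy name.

T

Expected payoff of T: (1/2)·2 + (1/2)·(-7) = -5/2.
Expected payoff of B: (1/2)·(-8) + (1/2)·(-7) = -15/2.
The largest is -5/2, so General R's best response is T.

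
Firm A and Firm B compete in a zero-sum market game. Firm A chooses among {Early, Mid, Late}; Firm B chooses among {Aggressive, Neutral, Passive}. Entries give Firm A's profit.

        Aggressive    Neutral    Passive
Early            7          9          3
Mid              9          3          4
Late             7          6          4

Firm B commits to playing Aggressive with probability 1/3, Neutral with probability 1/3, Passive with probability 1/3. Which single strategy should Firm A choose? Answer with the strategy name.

Expected payoff of Early: (1/3)·7 + (1/3)·9 + (1/3)·3 = 19/3.
Expected payoff of Mid: (1/3)·9 + (1/3)·3 + (1/3)·4 = 16/3.
Expected payoff of Late: (1/3)·7 + (1/3)·6 + (1/3)·4 = 17/3.
The largest is 19/3, so Firm A's best response is Early.

Early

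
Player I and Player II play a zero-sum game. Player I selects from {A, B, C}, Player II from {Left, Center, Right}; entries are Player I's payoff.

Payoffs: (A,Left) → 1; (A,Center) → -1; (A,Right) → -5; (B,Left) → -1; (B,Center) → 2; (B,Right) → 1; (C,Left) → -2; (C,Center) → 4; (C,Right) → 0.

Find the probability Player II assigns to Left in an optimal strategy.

3/4

Row minima: A → -5, B → -1, C → -2; maximin = -1.
Column maxima: Left → 1, Center → 4, Right → 1; minimax = 1.
-1 ≠ 1, so there is no saddle point; optimal play is mixed.
Center is strictly dominated by Right (it gives Player I strictly more in every row), so Player II never plays it.
With Center eliminated, C is strictly dominated by B (B gives Player I strictly more in every remaining column), so Player I never plays it.
On the remaining 2×2 (A, B vs Left, Right):
Let Player I play A with probability p. Expected payoff against Left: 1p + (-1)(1−p) = 2p − 1; against Right: (-5)p + 1(1−p) = −6p + 1.
Setting these equal: 2p − 1 = −6p + 1 ⇒ 8p = 2 ⇒ p = 1/4, and the value is (2)·(1/4) − 1 = -1/2.
For Player II: with q = P(Left), equating A's and B's payoffs gives 6q − 5 = −2q + 1 ⇒ q = 3/4.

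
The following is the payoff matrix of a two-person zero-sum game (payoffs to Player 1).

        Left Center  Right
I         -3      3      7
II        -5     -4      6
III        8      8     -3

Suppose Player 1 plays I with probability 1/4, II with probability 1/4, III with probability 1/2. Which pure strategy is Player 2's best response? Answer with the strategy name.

Right

If Player 2 plays Left, Player 1's expected payoff is (1/4)·(-3) + (1/4)·(-5) + (1/2)·8 = 2.
If Player 2 plays Center, Player 1's expected payoff is (1/4)·3 + (1/4)·(-4) + (1/2)·8 = 15/4.
If Player 2 plays Right, Player 1's expected payoff is (1/4)·7 + (1/4)·6 + (1/2)·(-3) = 7/4.
Player 2 minimizes Player 1's payoff; the smallest is 7/4, so the best response is Right.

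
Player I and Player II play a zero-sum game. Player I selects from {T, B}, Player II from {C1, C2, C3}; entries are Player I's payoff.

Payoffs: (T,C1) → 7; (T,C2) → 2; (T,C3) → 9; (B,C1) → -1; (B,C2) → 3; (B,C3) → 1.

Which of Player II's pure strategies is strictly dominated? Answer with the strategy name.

C1 holds Player I's payoff strictly below C3 in every row: 7 < 9, -1 < 1.
So C3 is strictly dominated for Player II.

C3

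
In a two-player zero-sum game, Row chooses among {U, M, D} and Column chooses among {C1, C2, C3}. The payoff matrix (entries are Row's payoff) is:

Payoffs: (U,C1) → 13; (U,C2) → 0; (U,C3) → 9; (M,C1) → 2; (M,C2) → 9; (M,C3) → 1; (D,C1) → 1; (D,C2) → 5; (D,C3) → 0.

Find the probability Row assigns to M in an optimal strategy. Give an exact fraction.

9/17

Row minima: U → 0, M → 1, D → 0; maximin = 1.
Column maxima: C1 → 13, C2 → 9, C3 → 9; minimax = 9.
1 ≠ 9, so there is no saddle point; optimal play is mixed.
D is strictly dominated by M, so Row never plays it.
C1 is strictly dominated by C3 (it gives Row strictly more in every row), so Column never plays it.
On the remaining 2×2 (U, M vs C2, C3):
Let Row play U with probability p. Expected payoff against C2: 0p + 9(1−p) = −9p + 9; against C3: 9p + 1(1−p) = 8p + 1.
Setting these equal: −9p + 9 = 8p + 1 ⇒ −17p = -8 ⇒ p = 8/17, and the value is (-9)·(8/17) + 9 = 81/17.
For Column: with q = P(C2), equating U's and M's payoffs gives −9q + 9 = 8q + 1 ⇒ q = 8/17.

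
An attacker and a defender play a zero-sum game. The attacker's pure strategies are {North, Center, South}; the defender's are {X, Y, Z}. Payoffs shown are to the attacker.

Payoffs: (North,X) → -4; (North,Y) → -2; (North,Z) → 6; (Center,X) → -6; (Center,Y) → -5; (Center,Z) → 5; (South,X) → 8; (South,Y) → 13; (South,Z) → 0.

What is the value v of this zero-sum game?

8/3

Row minima: North → -4, Center → -6, South → 0; maximin = 0.
Column maxima: X → 8, Y → 13, Z → 6; minimax = 6.
0 ≠ 6, so there is no saddle point; optimal play is mixed.
Center is strictly dominated by North, so the attacker never plays it.
Y is strictly dominated by X (it gives the attacker strictly more in every row), so the defender never plays it.
On the remaining 2×2 (North, South vs X, Z):
Let the attacker play North with probability p. Expected payoff against X: (-4)p + 8(1−p) = −12p + 8; against Z: 6p + 0(1−p) = 6p.
Setting these equal: −12p + 8 = 6p ⇒ −18p = -8 ⇒ p = 4/9, and the value is (-12)·(4/9) + 8 = 8/3.
For the defender: with q = P(X), equating North's and South's payoffs gives −10q + 6 = 8q ⇒ q = 1/3.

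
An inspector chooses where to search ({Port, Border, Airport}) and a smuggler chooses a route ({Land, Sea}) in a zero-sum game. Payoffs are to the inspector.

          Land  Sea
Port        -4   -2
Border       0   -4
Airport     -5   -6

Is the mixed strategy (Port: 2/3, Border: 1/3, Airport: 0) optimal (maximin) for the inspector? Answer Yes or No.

Against Land this mix gives (2/3)·(-4) + (1/3)·0 = -8/3.
Against Sea this mix gives (2/3)·(-2) + (1/3)·(-4) = -8/3.
All of the smuggler's active replies (Land, Sea) yield -8/3, and no column does worse for the inspector. The mix makes the smuggler indifferent and guarantees -8/3, so it is optimal.

Yes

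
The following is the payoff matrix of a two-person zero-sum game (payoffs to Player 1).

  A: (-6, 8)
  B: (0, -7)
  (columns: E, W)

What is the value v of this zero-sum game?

Row minima: A → -6, B → -7; maximin = -6.
Column maxima: E → 0, W → 8; minimax = 0.
-6 ≠ 0, so there is no saddle point; optimal play is mixed.
Let Player 1 play A with probability p. Expected payoff against E: (-6)p + 0(1−p) = −6p; against W: 8p + (-7)(1−p) = 15p − 7.
Setting these equal: −6p = 15p − 7 ⇒ −21p = -7 ⇒ p = 1/3, and the value is (-6)·(1/3) = -2.
For Player 2: with q = P(E), equating A's and B's payoffs gives −14q + 8 = 7q − 7 ⇒ q = 5/7.

-2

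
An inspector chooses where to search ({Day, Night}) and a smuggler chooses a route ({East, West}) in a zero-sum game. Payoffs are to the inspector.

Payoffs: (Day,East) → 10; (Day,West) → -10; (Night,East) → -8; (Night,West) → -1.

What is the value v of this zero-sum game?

-10/3

Row minima: Day → -10, Night → -8; maximin = -8.
Column maxima: East → 10, West → -1; minimax = -1.
-8 ≠ -1, so there is no saddle point; optimal play is mixed.
Let the inspector play Day with probability p. Expected payoff against East: 10p + (-8)(1−p) = 18p − 8; against West: (-10)p + (-1)(1−p) = −9p − 1.
Setting these equal: 18p − 8 = −9p − 1 ⇒ 27p = 7 ⇒ p = 7/27, and the value is (18)·(7/27) − 8 = -10/3.
For the smuggler: with q = P(East), equating Day's and Night's payoffs gives 20q − 10 = −7q − 1 ⇒ q = 1/3.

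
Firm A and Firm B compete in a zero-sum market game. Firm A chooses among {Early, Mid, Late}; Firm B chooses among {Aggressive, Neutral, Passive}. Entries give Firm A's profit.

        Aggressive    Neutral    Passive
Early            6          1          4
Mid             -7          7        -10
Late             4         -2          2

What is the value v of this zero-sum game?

19/10

Row minima: Early → 1, Mid → -10, Late → -2; maximin = 1.
Column maxima: Aggressive → 6, Neutral → 7, Passive → 4; minimax = 4.
1 ≠ 4, so there is no saddle point; optimal play is mixed.
Late is strictly dominated by Early, so Firm A never plays it.
Aggressive is strictly dominated by Passive (it gives Firm A strictly more in every row), so Firm B never plays it.
On the remaining 2×2 (Early, Mid vs Neutral, Passive):
Let Firm A play Early with probability p. Expected payoff against Neutral: 1p + 7(1−p) = −6p + 7; against Passive: 4p + (-10)(1−p) = 14p − 10.
Setting these equal: −6p + 7 = 14p − 10 ⇒ −20p = -17 ⇒ p = 17/20, and the value is (-6)·(17/20) + 7 = 19/10.
For Firm B: with q = P(Neutral), equating Early's and Mid's payoffs gives −3q + 4 = 17q − 10 ⇒ q = 7/10.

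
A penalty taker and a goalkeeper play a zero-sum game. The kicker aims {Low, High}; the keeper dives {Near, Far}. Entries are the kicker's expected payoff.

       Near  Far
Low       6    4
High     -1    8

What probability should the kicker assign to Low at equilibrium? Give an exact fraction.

Row minima: Low → 4, High → -1; maximin = 4.
Column maxima: Near → 6, Far → 8; minimax = 6.
4 ≠ 6, so there is no saddle point; optimal play is mixed.
Let the kicker play Low with probability p. Expected payoff against Near: 6p + (-1)(1−p) = 7p − 1; against Far: 4p + 8(1−p) = −4p + 8.
Setting these equal: 7p − 1 = −4p + 8 ⇒ 11p = 9 ⇒ p = 9/11, and the value is (7)·(9/11) − 1 = 52/11.
For the keeper: with q = P(Near), equating Low's and High's payoffs gives 2q + 4 = −9q + 8 ⇒ q = 4/11.

9/11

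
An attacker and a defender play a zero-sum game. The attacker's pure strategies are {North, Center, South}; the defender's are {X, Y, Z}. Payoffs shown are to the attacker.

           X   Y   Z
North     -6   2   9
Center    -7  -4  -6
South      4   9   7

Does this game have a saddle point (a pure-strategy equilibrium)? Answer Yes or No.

Row minima: North → -6, Center → -7, South → 4; maximin = 4.
Column maxima: X → 4, Y → 9, Z → 9; minimax = 4.
maximin = minimax = 4, so a saddle point exists.

Yes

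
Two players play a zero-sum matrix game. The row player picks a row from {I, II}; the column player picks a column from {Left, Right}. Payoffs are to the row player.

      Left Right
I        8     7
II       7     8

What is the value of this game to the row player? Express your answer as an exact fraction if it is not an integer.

15/2

Row minima: I → 7, II → 7; maximin = 7.
Column maxima: Left → 8, Right → 8; minimax = 8.
7 ≠ 8, so there is no saddle point; optimal play is mixed.
Let the row player play I with probability p. Expected payoff against Left: 8p + 7(1−p) = p + 7; against Right: 7p + 8(1−p) = −p + 8.
Setting these equal: p + 7 = −p + 8 ⇒ 2p = 1 ⇒ p = 1/2, and the value is (1)·(1/2) + 7 = 15/2.
For the column player: with q = P(Left), equating I's and II's payoffs gives q + 7 = −q + 8 ⇒ q = 1/2.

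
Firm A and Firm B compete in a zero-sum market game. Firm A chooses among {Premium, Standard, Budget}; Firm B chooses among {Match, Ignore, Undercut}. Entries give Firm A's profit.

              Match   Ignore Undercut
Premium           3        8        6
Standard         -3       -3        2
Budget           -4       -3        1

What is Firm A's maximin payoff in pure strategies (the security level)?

3

Row minima: Premium → 3, Standard → -3, Budget → -4.
The best of these is 3.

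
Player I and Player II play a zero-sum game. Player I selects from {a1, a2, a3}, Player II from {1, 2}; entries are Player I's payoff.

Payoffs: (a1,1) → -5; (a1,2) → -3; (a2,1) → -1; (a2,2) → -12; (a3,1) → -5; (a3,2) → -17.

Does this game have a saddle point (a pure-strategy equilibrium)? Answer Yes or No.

No

Row minima: a1 → -5, a2 → -12, a3 → -17; maximin = -5.
Column maxima: 1 → -1, 2 → -3; minimax = -3.
-5 ≠ -3, so no pure-strategy equilibrium exists.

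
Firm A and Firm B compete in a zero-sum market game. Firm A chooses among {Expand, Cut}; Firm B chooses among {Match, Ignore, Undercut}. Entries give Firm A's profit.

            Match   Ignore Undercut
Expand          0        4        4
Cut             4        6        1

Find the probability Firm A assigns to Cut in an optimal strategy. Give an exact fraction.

Row minima: Expand → 0, Cut → 1; maximin = 1.
Column maxima: Match → 4, Ignore → 6, Undercut → 4; minimax = 4.
1 ≠ 4, so there is no saddle point; optimal play is mixed.
Ignore is strictly dominated by Match (it gives Firm A strictly more in every row), so Firm B never plays it.
On the remaining 2×2 (Expand, Cut vs Match, Undercut):
Let Firm A play Expand with probability p. Expected payoff against Match: 0p + 4(1−p) = −4p + 4; against Undercut: 4p + 1(1−p) = 3p + 1.
Setting these equal: −4p + 4 = 3p + 1 ⇒ −7p = -3 ⇒ p = 3/7, and the value is (-4)·(3/7) + 4 = 16/7.
For Firm B: with q = P(Match), equating Expand's and Cut's payoffs gives −4q + 4 = 3q + 1 ⇒ q = 3/7.

4/7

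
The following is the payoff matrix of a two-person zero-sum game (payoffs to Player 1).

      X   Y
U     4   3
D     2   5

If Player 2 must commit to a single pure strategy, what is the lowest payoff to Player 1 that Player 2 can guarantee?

Column maxima: X → 4, Y → 5.
The smallest of these is 4.

4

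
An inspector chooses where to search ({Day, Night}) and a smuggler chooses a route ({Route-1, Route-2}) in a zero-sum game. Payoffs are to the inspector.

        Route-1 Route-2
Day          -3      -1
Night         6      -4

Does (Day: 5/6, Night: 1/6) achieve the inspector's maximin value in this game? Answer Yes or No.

Against Route-1 this mix gives (5/6)·(-3) + (1/6)·6 = -3/2.
Against Route-2 this mix gives (5/6)·(-1) + (1/6)·(-4) = -3/2.
All of the smuggler's active replies (Route-1, Route-2) yield -3/2, and no column does worse for the inspector. The mix makes the smuggler indifferent and guarantees -3/2, so it is optimal.

Yes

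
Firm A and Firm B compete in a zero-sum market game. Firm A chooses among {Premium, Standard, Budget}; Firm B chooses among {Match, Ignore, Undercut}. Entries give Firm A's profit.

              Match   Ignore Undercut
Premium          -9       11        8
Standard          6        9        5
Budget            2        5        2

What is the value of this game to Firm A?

31/6

Row minima: Premium → -9, Standard → 5, Budget → 2; maximin = 5.
Column maxima: Match → 6, Ignore → 11, Undercut → 8; minimax = 6.
5 ≠ 6, so there is no saddle point; optimal play is mixed.
Budget is strictly dominated by Standard, so Firm A never plays it.
Ignore is strictly dominated by Match (it gives Firm A strictly more in every row), so Firm B never plays it.
On the remaining 2×2 (Premium, Standard vs Match, Undercut):
Let Firm A play Premium with probability p. Expected payoff against Match: (-9)p + 6(1−p) = −15p + 6; against Undercut: 8p + 5(1−p) = 3p + 5.
Setting these equal: −15p + 6 = 3p + 5 ⇒ −18p = -1 ⇒ p = 1/18, and the value is (-15)·(1/18) + 6 = 31/6.
For Firm B: with q = P(Match), equating Premium's and Standard's payoffs gives −17q + 8 = q + 5 ⇒ q = 1/6.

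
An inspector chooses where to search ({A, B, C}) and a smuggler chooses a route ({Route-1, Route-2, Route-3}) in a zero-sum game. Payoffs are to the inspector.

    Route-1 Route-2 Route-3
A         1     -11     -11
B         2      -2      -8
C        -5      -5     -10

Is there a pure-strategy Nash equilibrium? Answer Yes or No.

Row minima: A → -11, B → -8, C → -10; maximin = -8.
Column maxima: Route-1 → 2, Route-2 → -2, Route-3 → -8; minimax = -8.
maximin = minimax = -8, so a saddle point exists.

Yes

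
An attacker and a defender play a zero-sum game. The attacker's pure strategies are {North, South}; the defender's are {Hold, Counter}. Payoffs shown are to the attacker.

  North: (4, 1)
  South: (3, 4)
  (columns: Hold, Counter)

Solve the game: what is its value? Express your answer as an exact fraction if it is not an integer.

13/4

Row minima: North → 1, South → 3; maximin = 3.
Column maxima: Hold → 4, Counter → 4; minimax = 4.
3 ≠ 4, so there is no saddle point; optimal play is mixed.
Let the attacker play North with probability p. Expected payoff against Hold: 4p + 3(1−p) = p + 3; against Counter: 1p + 4(1−p) = −3p + 4.
Setting these equal: p + 3 = −3p + 4 ⇒ 4p = 1 ⇒ p = 1/4, and the value is (1)·(1/4) + 3 = 13/4.
For the defender: with q = P(Hold), equating North's and South's payoffs gives 3q + 1 = −q + 4 ⇒ q = 3/4.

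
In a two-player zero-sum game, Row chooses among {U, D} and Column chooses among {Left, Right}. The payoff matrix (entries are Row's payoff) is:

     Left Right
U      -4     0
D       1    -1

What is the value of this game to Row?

Row minima: U → -4, D → -1; maximin = -1.
Column maxima: Left → 1, Right → 0; minimax = 0.
-1 ≠ 0, so there is no saddle point; optimal play is mixed.
Let Row play U with probability p. Expected payoff against Left: (-4)p + 1(1−p) = −5p + 1; against Right: 0p + (-1)(1−p) = p − 1.
Setting these equal: −5p + 1 = p − 1 ⇒ −6p = -2 ⇒ p = 1/3, and the value is (-5)·(1/3) + 1 = -2/3.
For Column: with q = P(Left), equating U's and D's payoffs gives −4q = 2q − 1 ⇒ q = 1/6.

-2/3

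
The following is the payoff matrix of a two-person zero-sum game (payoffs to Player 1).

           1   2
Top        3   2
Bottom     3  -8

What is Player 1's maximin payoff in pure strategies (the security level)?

Row minima: Top → 2, Bottom → -8.
The best of these is 2.

2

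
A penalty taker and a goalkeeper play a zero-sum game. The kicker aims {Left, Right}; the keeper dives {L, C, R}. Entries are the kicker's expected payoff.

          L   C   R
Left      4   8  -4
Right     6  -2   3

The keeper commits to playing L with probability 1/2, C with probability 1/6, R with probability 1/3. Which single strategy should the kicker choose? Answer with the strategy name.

Expected payoff of Left: (1/2)·4 + (1/6)·8 + (1/3)·(-4) = 2.
Expected payoff of Right: (1/2)·6 + (1/6)·(-2) + (1/3)·3 = 11/3.
The largest is 11/3, so the kicker's best response is Right.

Right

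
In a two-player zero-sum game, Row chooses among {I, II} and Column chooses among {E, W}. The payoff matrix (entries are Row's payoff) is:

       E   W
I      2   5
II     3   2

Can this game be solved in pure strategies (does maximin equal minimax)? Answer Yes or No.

Row minima: I → 2, II → 2; maximin = 2.
Column maxima: E → 3, W → 5; minimax = 3.
2 ≠ 3, so no pure-strategy equilibrium exists.

No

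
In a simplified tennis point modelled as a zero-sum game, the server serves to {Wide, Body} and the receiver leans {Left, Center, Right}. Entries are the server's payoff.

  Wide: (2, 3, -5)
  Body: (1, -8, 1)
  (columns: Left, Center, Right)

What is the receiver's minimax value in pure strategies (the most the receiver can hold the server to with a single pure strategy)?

Column maxima: Left → 2, Center → 3, Right → 1.
The smallest of these is 1.

1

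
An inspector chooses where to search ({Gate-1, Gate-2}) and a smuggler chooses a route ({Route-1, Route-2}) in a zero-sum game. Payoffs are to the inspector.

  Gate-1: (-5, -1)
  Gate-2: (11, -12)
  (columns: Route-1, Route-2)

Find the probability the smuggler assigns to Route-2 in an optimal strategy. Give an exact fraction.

Row minima: Gate-1 → -5, Gate-2 → -12; maximin = -5.
Column maxima: Route-1 → 11, Route-2 → -1; minimax = -1.
-5 ≠ -1, so there is no saddle point; optimal play is mixed.
Let the inspector play Gate-1 with probability p. Expected payoff against Route-1: (-5)p + 11(1−p) = −16p + 11; against Route-2: (-1)p + (-12)(1−p) = 11p − 12.
Setting these equal: −16p + 11 = 11p − 12 ⇒ −27p = -23 ⇒ p = 23/27, and the value is (-16)·(23/27) + 11 = -71/27.
For the smuggler: with q = P(Route-1), equating Gate-1's and Gate-2's payoffs gives −4q − 1 = 23q − 12 ⇒ q = 11/27.

16/27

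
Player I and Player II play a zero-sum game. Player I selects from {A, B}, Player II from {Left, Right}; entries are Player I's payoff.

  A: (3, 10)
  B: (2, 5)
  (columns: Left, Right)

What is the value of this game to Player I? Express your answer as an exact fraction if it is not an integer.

3

Row minima: A → 3, B → 2; maximin = 3.
Column maxima: Left → 3, Right → 10; minimax = 3.
Since maximin = minimax = 3, there is a saddle point and the value is 3.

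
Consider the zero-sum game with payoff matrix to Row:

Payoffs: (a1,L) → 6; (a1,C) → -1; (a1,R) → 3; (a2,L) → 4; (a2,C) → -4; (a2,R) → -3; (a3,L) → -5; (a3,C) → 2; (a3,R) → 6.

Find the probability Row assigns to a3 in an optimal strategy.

1/2

Row minima: a1 → -1, a2 → -4, a3 → -5; maximin = -1.
Column maxima: L → 6, C → 2, R → 6; minimax = 2.
-1 ≠ 2, so there is no saddle point; optimal play is mixed.
a2 is strictly dominated by a1, so Row never plays it.
R is strictly dominated by C (it gives Row strictly more in every row), so Column never plays it.
On the remaining 2×2 (a1, a3 vs L, C):
Let Row play a1 with probability p. Expected payoff against L: 6p + (-5)(1−p) = 11p − 5; against C: (-1)p + 2(1−p) = −3p + 2.
Setting these equal: 11p − 5 = −3p + 2 ⇒ 14p = 7 ⇒ p = 1/2, and the value is (11)·(1/2) − 5 = 1/2.
For Column: with q = P(L), equating a1's and a3's payoffs gives 7q − 1 = −7q + 2 ⇒ q = 3/14.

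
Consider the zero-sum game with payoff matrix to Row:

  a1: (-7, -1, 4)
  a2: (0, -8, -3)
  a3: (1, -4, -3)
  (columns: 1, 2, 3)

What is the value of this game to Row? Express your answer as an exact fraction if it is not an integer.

Row minima: a1 → -7, a2 → -8, a3 → -4; maximin = -4.
Column maxima: 1 → 1, 2 → -1, 3 → 4; minimax = -1.
-4 ≠ -1, so there is no saddle point; optimal play is mixed.
3 is strictly dominated by 2 (it gives Row strictly more in every row), so Column never plays it.
With 3 eliminated, a2 is strictly dominated by a3 (a3 gives Row strictly more in every remaining column), so Row never plays it.
On the remaining 2×2 (a1, a3 vs 1, 2):
Let Row play a1 with probability p. Expected payoff against 1: (-7)p + 1(1−p) = −8p + 1; against 2: (-1)p + (-4)(1−p) = 3p − 4.
Setting these equal: −8p + 1 = 3p − 4 ⇒ −11p = -5 ⇒ p = 5/11, and the value is (-8)·(5/11) + 1 = -29/11.
For Column: with q = P(1), equating a1's and a3's payoffs gives −6q − 1 = 5q − 4 ⇒ q = 3/11.

-29/11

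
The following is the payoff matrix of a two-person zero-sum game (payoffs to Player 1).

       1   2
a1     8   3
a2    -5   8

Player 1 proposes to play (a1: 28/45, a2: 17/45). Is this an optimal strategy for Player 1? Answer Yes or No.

Against 1 this mix gives (28/45)·8 + (17/45)·(-5) = 139/45.
Against 2 this mix gives (28/45)·3 + (17/45)·8 = 44/9.
Player 2 will play 1, holding Player 1 to 139/45. Shifting weight toward the row that does better against 1 would raise this floor (the equalizing mix achieves 79/18 against both 1 and 2), so the proposed strategy is not optimal.

No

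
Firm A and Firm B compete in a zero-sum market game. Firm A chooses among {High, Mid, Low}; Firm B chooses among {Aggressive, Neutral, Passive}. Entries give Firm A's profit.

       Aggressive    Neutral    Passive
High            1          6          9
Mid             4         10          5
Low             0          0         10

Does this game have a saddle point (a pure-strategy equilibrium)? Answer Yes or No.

Yes

Row minima: High → 1, Mid → 4, Low → 0; maximin = 4.
Column maxima: Aggressive → 4, Neutral → 10, Passive → 10; minimax = 4.
maximin = minimax = 4, so a saddle point exists.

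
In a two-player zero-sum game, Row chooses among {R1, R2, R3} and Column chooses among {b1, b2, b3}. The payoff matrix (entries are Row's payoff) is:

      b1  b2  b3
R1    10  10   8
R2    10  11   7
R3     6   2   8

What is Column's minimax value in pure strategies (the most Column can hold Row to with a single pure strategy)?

Column maxima: b1 → 10, b2 → 11, b3 → 8.
The smallest of these is 8.

8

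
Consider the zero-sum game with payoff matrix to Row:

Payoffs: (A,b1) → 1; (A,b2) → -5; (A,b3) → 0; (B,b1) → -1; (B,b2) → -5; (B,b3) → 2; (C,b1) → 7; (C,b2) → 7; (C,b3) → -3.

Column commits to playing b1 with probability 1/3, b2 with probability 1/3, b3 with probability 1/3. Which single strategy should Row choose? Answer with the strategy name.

Expected payoff of A: (1/3)·1 + (1/3)·(-5) + (1/3)·0 = -4/3.
Expected payoff of B: (1/3)·(-1) + (1/3)·(-5) + (1/3)·2 = -4/3.
Expected payoff of C: (1/3)·7 + (1/3)·7 + (1/3)·(-3) = 11/3.
The largest is 11/3, so Row's best response is C.

C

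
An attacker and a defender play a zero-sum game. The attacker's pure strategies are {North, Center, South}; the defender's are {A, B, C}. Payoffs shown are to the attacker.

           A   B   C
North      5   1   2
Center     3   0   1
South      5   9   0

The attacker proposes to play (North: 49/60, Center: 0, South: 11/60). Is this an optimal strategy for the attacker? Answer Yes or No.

No

Against A this mix gives (49/60)·5 + (11/60)·5 = 5.
Against B this mix gives (49/60)·1 + (11/60)·9 = 37/15.
Against C this mix gives (49/60)·2 + (11/60)·0 = 49/30.
The defender will play C, holding the attacker to 49/30. Shifting weight toward the row that does better against C would raise this floor (the equalizing mix achieves 9/5 against both C and B), so the proposed strategy is not optimal.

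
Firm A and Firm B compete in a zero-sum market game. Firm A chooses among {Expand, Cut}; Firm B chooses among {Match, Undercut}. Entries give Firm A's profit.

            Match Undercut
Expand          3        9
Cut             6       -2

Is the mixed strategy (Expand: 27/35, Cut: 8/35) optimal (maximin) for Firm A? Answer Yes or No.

Against Match this mix gives (27/35)·3 + (8/35)·6 = 129/35.
Against Undercut this mix gives (27/35)·9 + (8/35)·(-2) = 227/35.
Firm B will play Match, holding Firm A to 129/35. Shifting weight toward the row that does better against Match would raise this floor (the equalizing mix achieves 30/7 against both Match and Undercut), so the proposed strategy is not optimal.

No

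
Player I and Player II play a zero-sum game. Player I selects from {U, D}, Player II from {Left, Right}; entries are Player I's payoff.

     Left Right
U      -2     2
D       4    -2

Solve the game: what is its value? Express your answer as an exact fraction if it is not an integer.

2/5

Row minima: U → -2, D → -2; maximin = -2.
Column maxima: Left → 4, Right → 2; minimax = 2.
-2 ≠ 2, so there is no saddle point; optimal play is mixed.
Let Player I play U with probability p. Expected payoff against Left: (-2)p + 4(1−p) = −6p + 4; against Right: 2p + (-2)(1−p) = 4p − 2.
Setting these equal: −6p + 4 = 4p − 2 ⇒ −10p = -6 ⇒ p = 3/5, and the value is (-6)·(3/5) + 4 = 2/5.
For Player II: with q = P(Left), equating U's and D's payoffs gives −4q + 2 = 6q − 2 ⇒ q = 2/5.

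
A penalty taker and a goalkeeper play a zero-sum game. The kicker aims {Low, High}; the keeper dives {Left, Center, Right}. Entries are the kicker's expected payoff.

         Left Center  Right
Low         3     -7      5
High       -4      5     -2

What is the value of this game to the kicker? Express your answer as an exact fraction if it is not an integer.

Row minima: Low → -7, High → -4; maximin = -4.
Column maxima: Left → 3, Center → 5, Right → 5; minimax = 3.
-4 ≠ 3, so there is no saddle point; optimal play is mixed.
Right is strictly dominated by Left (it gives the kicker strictly more in every row), so the keeper never plays it.
On the remaining 2×2 (Low, High vs Left, Center):
Let the kicker play Low with probability p. Expected payoff against Left: 3p + (-4)(1−p) = 7p − 4; against Center: (-7)p + 5(1−p) = −12p + 5.
Setting these equal: 7p − 4 = −12p + 5 ⇒ 19p = 9 ⇒ p = 9/19, and the value is (7)·(9/19) − 4 = -13/19.
For the keeper: with q = P(Left), equating Low's and High's payoffs gives 10q − 7 = −9q + 5 ⇒ q = 12/19.

-13/19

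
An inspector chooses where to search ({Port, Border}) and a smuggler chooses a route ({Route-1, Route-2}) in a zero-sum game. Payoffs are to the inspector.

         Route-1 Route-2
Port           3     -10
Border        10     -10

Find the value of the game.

-10

Row minima: Port → -10, Border → -10; maximin = -10.
Column maxima: Route-1 → 10, Route-2 → -10; minimax = -10.
Since maximin = minimax = -10, there is a saddle point and the value is -10.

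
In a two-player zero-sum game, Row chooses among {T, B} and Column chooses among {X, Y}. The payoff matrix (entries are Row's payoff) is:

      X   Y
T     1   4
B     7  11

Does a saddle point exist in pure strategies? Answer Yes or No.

Yes

Row minima: T → 1, B → 7; maximin = 7.
Column maxima: X → 7, Y → 11; minimax = 7.
maximin = minimax = 7, so a saddle point exists.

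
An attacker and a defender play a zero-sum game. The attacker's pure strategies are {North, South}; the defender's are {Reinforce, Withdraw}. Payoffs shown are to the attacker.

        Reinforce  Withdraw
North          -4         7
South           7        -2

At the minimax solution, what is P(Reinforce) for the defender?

Row minima: North → -4, South → -2; maximin = -2.
Column maxima: Reinforce → 7, Withdraw → 7; minimax = 7.
-2 ≠ 7, so there is no saddle point; optimal play is mixed.
Let the attacker play North with probability p. Expected payoff against Reinforce: (-4)p + 7(1−p) = −11p + 7; against Withdraw: 7p + (-2)(1−p) = 9p − 2.
Setting these equal: −11p + 7 = 9p − 2 ⇒ −20p = -9 ⇒ p = 9/20, and the value is (-11)·(9/20) + 7 = 41/20.
For the defender: with q = P(Reinforce), equating North's and South's payoffs gives −11q + 7 = 9q − 2 ⇒ q = 9/20.

9/20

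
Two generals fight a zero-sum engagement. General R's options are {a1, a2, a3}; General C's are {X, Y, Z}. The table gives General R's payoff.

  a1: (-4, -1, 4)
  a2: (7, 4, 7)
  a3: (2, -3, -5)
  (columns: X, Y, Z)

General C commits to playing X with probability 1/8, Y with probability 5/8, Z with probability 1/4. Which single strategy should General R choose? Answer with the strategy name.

a2

Expected payoff of a1: (1/8)·(-4) + (5/8)·(-1) + (1/4)·4 = -1/8.
Expected payoff of a2: (1/8)·7 + (5/8)·4 + (1/4)·7 = 41/8.
Expected payoff of a3: (1/8)·2 + (5/8)·(-3) + (1/4)·(-5) = -23/8.
The largest is 41/8, so General R's best response is a2.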